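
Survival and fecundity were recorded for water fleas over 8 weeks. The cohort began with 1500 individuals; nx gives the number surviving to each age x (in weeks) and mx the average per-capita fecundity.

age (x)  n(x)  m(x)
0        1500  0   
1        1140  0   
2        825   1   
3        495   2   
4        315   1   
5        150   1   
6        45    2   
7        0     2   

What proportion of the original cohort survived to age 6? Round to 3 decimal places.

0.030

l_6 = n_6/n_0 = 45/1500 = 0.03 → 0.030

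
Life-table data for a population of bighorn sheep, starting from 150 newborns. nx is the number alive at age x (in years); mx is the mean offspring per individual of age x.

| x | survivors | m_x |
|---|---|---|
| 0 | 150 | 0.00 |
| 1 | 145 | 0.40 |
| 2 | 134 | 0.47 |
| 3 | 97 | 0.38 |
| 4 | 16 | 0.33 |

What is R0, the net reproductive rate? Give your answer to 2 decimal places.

lx = nx/n0 = nx/150: 1, 0.96667…, 0.89333…, 0.64667…, 0.10667…
lx·mx by age: 0, 0.386667…, 0.419867…, 0.245733…, 0.0352…
R0 = Σ lx·mx = 1.087467… → 1.09

1.09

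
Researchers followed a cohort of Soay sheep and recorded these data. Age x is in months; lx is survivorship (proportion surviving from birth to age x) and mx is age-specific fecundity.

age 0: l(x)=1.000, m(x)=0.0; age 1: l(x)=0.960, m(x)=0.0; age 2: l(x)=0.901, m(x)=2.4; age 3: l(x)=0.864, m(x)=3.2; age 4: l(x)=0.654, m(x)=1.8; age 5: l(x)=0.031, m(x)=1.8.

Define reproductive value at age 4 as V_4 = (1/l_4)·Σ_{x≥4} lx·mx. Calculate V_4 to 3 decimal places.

lx·mx for x ≥ 4: 1.1772, 0.0558 → sum = 1.233
V_4 = 1.233 / l_4 = 1.233 / 0.654 = 1.885321… → 1.885

1.885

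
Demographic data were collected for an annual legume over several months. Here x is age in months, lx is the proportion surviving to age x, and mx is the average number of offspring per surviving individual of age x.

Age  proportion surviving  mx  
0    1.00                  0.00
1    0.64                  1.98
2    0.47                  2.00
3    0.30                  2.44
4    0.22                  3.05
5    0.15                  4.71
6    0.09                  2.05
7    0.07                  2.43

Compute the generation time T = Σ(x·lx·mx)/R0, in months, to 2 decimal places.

2.97

lx·mx: 0, 1.2672, 0.94, 0.732, 0.671, 0.7065, 0.1845, 0.1701 → R0 = 4.6713
x·lx·mx: 0, 1.2672, 1.88, 2.196, 2.684, 3.5325, 1.107, 1.1907 → Σ = 13.8574
T = 13.8574 / 4.6713 = 2.966498… → 2.97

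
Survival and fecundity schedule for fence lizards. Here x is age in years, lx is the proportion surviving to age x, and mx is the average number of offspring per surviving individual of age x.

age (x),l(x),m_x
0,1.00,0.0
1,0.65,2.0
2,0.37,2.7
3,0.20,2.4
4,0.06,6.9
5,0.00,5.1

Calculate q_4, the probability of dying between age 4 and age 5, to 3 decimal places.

q_4 = (l_4 − l_5) / l_4 = (0.06 − 0) / 0.06
     = 0.06 / 0.06 = 1 → 1.000

1.000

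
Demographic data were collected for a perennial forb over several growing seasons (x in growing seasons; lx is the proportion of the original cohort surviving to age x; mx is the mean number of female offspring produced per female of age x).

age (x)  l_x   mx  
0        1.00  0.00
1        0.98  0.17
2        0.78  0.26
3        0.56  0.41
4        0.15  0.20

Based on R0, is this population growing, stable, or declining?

declining

R0 = Σ lx·mx = 0 + 0.1666 + 0.2028 + 0.2296 + 0.03 = 0.629
R0 < 1, so the population is declining.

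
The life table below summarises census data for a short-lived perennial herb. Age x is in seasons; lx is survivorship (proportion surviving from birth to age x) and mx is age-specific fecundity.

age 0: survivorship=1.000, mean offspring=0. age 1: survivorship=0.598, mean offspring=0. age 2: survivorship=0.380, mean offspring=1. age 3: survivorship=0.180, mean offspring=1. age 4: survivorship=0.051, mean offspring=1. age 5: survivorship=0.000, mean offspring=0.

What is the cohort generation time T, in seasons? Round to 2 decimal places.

2.46

lx·mx: 0, 0, 0.38, 0.18, 0.051, 0 → R0 = 0.611
x·lx·mx: 0, 0, 0.76, 0.54, 0.204, 0 → Σ = 1.504
T = 1.504 / 0.611 = 2.461538… → 2.46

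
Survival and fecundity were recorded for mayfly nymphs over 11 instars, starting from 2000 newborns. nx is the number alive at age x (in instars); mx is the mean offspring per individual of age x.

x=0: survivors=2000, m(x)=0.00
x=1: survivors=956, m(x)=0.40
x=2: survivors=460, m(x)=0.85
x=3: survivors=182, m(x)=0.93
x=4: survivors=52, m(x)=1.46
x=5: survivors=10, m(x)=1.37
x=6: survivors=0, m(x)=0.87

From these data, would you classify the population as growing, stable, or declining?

declining

lx = nx/n0 = nx/2000: 1, 0.478, 0.23, 0.091, 0.026, 0.005, 0
R0 = Σ lx·mx = 0 + 0.1912 + 0.1955 + 0.08463 + 0.03796 + 0.00685 + 0 = 0.51614
R0 < 1, so the population is declining.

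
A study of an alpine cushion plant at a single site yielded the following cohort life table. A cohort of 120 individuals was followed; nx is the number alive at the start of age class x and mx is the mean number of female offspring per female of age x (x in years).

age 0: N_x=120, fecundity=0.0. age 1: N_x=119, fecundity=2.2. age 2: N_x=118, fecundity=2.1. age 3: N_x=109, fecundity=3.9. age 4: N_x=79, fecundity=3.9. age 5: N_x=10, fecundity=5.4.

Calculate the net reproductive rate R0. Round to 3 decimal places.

10.807

lx = nx/n0 = nx/120: 1, 0.99167…, 0.98333…, 0.90833…, 0.65833…, 0.08333…
lx·mx by age: 0, 2.181667…, 2.065…, 3.5425…, 2.5675…, 0.45…
R0 = Σ lx·mx = 10.806667… → 10.807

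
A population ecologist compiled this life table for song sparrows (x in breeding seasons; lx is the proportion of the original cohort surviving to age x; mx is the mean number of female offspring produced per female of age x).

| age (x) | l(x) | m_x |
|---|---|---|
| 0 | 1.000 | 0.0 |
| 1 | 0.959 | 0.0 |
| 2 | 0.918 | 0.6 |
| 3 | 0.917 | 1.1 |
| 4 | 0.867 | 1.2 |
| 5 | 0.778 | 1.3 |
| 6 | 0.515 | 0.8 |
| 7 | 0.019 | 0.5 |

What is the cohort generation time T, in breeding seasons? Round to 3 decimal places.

lx·mx: 0, 0, 0.5508, 1.0087, 1.0404, 1.0114, 0.412, 0.0095 → R0 = 4.0328
x·lx·mx: 0, 0, 1.1016, 3.0261, 4.1616, 5.057, 2.472, 0.0665 → Σ = 15.8848
T = 15.8848 / 4.0328 = 3.938901… → 3.939

3.939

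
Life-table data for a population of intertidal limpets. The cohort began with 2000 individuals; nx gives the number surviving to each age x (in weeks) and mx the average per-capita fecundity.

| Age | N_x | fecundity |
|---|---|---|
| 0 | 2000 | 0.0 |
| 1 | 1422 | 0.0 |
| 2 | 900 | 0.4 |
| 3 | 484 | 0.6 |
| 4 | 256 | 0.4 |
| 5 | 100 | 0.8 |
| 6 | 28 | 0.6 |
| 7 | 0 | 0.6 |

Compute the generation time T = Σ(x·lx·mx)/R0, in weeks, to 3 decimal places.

2.944

lx = nx/n0 = nx/2000: 1, 0.711, 0.45, 0.242, 0.128, 0.05, 0.014, 0
lx·mx: 0, 0, 0.18, 0.1452, 0.0512, 0.04, 0.0084, 0 → R0 = 0.4248
x·lx·mx: 0, 0, 0.36, 0.4356, 0.2048, 0.2, 0.0504, 0 → Σ = 1.2508
T = 1.2508 / 0.4248 = 2.944444… → 2.944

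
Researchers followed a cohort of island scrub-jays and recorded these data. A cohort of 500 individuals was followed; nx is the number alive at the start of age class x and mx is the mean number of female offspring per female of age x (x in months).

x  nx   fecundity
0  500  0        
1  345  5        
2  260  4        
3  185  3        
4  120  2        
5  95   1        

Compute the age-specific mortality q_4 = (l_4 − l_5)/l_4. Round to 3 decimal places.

lx = nx/n0 = nx/500: 1, 0.69, 0.52, 0.37, 0.24, 0.19
q_4 = (l_4 − l_5) / l_4 = (0.24 − 0.19) / 0.24
     = 0.05 / 0.24 = 0.208333… → 0.208

0.208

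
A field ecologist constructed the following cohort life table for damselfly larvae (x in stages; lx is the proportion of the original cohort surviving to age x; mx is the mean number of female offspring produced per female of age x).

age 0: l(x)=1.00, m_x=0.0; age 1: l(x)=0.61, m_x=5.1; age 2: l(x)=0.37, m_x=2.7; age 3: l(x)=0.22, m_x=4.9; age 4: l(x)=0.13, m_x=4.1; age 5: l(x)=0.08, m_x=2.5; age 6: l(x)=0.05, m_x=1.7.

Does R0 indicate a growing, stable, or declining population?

growing

R0 = Σ lx·mx = 0 + 3.111 + 0.999 + 1.078 + 0.533 + 0.2 + 0.085 = 6.006
R0 > 1, so the population is growing.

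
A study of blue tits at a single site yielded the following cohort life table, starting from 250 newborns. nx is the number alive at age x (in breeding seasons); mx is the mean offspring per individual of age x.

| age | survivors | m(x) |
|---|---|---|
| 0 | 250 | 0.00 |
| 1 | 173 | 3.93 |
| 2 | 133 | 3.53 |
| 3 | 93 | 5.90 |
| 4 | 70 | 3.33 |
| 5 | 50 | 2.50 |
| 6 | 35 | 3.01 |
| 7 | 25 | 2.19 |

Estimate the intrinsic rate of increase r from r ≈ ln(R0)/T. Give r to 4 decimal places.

lx = nx/n0 = nx/250: 1, 0.692, 0.532, 0.372, 0.28, 0.2, 0.14, 0.1
R0 = Σ lx·mx = 0 + 2.71956 + 1.87796 + 2.1948 + 0.9324 + 0.5 + 0.4214 + 0.219 = 8.86512
Σ x·lx·mx = 23.35088; T = 23.35088/8.86512 = 2.63402…
r ≈ ln(R0)/T = ln(8.86512)/2.63402… = 0.82844… → 0.8284

0.8284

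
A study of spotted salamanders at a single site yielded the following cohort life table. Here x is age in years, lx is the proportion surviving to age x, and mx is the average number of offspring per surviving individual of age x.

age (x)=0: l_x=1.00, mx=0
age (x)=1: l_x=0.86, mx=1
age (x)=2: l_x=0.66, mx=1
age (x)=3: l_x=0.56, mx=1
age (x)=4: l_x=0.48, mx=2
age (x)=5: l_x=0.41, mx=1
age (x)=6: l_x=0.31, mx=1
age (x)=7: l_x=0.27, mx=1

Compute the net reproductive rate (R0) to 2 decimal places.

lx·mx by age: 0, 0.86, 0.66, 0.56, 0.96, 0.41, 0.31, 0.27
R0 = Σ lx·mx = 4.03 → 4.03

4.03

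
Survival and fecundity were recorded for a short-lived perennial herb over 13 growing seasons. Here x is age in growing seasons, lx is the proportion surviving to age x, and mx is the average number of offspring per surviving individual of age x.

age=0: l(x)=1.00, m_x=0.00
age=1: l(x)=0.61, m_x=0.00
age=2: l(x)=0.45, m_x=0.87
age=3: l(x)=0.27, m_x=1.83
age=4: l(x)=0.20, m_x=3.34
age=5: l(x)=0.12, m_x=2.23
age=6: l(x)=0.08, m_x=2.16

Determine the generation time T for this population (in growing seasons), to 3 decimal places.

lx·mx: 0, 0, 0.3915, 0.4941, 0.668, 0.2676, 0.1728 → R0 = 1.994
x·lx·mx: 0, 0, 0.783, 1.4823, 2.672, 1.338, 1.0368 → Σ = 7.3121
T = 7.3121 / 1.994 = 3.667051… → 3.667

3.667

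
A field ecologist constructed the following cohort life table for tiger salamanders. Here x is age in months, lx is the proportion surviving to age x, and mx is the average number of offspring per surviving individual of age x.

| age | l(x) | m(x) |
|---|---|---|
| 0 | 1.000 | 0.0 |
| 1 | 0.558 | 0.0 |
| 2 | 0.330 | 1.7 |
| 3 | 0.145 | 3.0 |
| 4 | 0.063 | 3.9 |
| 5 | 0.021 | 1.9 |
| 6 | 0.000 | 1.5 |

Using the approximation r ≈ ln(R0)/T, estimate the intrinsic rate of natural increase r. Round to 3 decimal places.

R0 = Σ lx·mx = 0 + 0 + 0.561 + 0.435 + 0.2457 + 0.0399 + 0 = 1.2816
Σ x·lx·mx = 3.6093; T = 3.6093/1.2816 = 2.81625…
r ≈ ln(R0)/T = ln(1.2816)/2.81625… = 0.0881… → 0.088

0.088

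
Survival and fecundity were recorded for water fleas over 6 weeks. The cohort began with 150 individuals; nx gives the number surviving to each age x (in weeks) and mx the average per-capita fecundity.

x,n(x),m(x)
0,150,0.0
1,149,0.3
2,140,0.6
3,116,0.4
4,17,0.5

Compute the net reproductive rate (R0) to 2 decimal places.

lx = nx/n0 = nx/150: 1, 0.99333…, 0.93333…, 0.77333…, 0.11333…
lx·mx by age: 0, 0.298…, 0.56…, 0.309333…, 0.056667…
R0 = Σ lx·mx = 1.224… → 1.22

1.22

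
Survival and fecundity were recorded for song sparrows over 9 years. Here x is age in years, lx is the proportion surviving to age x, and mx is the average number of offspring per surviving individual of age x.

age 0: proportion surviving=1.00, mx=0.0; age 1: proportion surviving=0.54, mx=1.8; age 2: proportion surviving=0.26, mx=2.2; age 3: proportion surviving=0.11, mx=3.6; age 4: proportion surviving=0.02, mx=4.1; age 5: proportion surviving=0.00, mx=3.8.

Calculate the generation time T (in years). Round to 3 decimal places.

lx·mx: 0, 0.972, 0.572, 0.396, 0.082, 0 → R0 = 2.022
x·lx·mx: 0, 0.972, 1.144, 1.188, 0.328, 0 → Σ = 3.632
T = 3.632 / 2.022 = 1.796241… → 1.796

1.796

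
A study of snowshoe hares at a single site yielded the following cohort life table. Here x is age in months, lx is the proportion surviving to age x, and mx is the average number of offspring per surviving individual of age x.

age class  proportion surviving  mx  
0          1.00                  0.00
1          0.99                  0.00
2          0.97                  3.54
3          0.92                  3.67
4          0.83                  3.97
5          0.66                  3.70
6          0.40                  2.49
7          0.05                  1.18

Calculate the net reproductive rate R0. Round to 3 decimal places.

13.602

lx·mx by age: 0, 0, 3.4338, 3.3764, 3.2951, 2.442, 0.996, 0.059
R0 = Σ lx·mx = 13.6023 → 13.602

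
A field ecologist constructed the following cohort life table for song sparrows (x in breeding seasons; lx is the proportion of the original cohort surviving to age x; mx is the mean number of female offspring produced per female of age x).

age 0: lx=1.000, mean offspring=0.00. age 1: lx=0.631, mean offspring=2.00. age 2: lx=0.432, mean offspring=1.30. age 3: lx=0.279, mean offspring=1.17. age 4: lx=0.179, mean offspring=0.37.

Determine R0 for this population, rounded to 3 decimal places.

2.216

lx·mx by age: 0, 1.262, 0.5616, 0.32643, 0.06623
R0 = Σ lx·mx = 2.21626 → 2.216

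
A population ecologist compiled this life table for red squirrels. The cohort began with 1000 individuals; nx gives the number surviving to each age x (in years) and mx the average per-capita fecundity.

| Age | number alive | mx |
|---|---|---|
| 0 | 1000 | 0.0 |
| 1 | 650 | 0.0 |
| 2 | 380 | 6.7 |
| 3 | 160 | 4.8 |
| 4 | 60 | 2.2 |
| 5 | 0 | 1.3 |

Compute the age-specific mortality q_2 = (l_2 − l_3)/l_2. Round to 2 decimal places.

0.58

lx = nx/n0 = nx/1000: 1, 0.65, 0.38, 0.16, 0.06, 0
q_2 = (l_2 − l_3) / l_2 = (0.38 − 0.16) / 0.38
     = 0.22 / 0.38 = 0.578947… → 0.58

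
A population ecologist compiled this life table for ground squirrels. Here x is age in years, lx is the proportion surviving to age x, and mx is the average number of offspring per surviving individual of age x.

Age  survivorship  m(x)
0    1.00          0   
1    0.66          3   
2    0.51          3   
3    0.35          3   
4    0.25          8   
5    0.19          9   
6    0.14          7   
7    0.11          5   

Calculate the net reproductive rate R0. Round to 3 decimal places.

lx·mx by age: 0, 1.98, 1.53, 1.05, 2, 1.71, 0.98, 0.55
R0 = Σ lx·mx = 9.8 → 9.800

9.800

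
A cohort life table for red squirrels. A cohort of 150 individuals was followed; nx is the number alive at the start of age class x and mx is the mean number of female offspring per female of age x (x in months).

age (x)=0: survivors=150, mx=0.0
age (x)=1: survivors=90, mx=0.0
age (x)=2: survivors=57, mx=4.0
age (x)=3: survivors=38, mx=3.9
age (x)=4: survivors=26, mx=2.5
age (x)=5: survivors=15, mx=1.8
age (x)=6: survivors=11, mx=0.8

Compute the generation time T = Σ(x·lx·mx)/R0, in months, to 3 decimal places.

2.827

lx = nx/n0 = nx/150: 1, 0.6, 0.38, 0.25333…, 0.17333…, 0.1, 0.07333…
lx·mx: 0, 0, 1.52, 0.988…, 0.433333…, 0.18, 0.058667… → R0 = 3.18…
x·lx·mx: 0, 0, 3.04, 2.964…, 1.733333…, 0.9, 0.352… → Σ = 8.989333…
T = 8.989333… / 3.18… = 2.826834… → 2.827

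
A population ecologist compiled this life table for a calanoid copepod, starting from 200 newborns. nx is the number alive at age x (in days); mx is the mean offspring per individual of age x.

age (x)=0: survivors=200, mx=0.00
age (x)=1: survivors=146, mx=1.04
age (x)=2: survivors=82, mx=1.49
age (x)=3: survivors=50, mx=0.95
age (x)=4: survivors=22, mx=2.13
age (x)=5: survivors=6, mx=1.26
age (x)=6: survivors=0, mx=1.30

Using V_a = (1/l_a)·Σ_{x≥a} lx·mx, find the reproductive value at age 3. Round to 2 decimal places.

2.04

lx = nx/n0 = nx/200: 1, 0.73, 0.41, 0.25, 0.11, 0.03, 0
lx·mx for x ≥ 3: 0.2375, 0.2343, 0.0378, 0 → sum = 0.5096
V_3 = 0.5096 / l_3 = 0.5096 / 0.25 = 2.0384 → 2.04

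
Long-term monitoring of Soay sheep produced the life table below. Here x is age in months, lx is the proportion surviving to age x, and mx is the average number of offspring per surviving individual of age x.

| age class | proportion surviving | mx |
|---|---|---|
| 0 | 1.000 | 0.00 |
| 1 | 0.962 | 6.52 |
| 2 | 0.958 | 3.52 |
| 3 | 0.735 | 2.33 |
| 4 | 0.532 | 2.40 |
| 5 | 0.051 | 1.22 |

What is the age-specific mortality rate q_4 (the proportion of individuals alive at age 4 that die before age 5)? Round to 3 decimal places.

q_4 = (l_4 − l_5) / l_4 = (0.532 − 0.051) / 0.532
     = 0.481 / 0.532 = 0.904135… → 0.904

0.904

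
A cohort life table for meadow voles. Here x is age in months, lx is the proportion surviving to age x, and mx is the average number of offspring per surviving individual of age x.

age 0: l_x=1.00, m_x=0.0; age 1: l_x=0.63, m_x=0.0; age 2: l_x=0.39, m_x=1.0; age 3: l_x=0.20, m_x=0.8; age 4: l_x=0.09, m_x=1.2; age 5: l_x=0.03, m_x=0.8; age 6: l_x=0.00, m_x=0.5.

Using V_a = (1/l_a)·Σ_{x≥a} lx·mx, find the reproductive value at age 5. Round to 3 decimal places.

0.800

lx·mx for x ≥ 5: 0.024, 0 → sum = 0.024
V_5 = 0.024 / l_5 = 0.024 / 0.03 = 0.8 → 0.800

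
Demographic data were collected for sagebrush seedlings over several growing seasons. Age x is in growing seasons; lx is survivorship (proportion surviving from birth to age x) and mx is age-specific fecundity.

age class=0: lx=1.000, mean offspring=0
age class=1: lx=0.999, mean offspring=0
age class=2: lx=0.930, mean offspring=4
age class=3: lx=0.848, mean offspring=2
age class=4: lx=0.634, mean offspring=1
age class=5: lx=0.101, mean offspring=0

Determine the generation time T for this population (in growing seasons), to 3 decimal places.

2.490

lx·mx: 0, 0, 3.72, 1.696, 0.634, 0 → R0 = 6.05
x·lx·mx: 0, 0, 7.44, 5.088, 2.536, 0 → Σ = 15.064
T = 15.064 / 6.05 = 2.489917… → 2.490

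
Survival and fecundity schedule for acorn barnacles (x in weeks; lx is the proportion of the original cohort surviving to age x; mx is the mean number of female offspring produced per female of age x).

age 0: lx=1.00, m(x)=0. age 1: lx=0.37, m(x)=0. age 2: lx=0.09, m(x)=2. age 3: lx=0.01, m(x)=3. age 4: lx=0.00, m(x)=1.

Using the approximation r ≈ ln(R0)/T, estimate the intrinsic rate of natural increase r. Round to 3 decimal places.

R0 = Σ lx·mx = 0 + 0 + 0.18 + 0.03 + 0 = 0.21
Σ x·lx·mx = 0.45; T = 0.45/0.21 = 2.14286…
r ≈ ln(R0)/T = ln(0.21)/2.14286… = -0.7283… → -0.728

-0.728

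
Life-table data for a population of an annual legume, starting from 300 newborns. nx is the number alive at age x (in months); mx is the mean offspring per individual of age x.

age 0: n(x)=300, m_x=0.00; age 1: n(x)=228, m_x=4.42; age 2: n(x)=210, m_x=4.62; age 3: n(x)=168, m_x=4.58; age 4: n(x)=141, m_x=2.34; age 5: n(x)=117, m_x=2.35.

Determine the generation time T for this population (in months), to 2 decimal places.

lx = nx/n0 = nx/300: 1, 0.76, 0.7, 0.56, 0.47, 0.39
lx·mx: 0, 3.3592, 3.234, 2.5648, 1.0998, 0.9165 → R0 = 11.1743
x·lx·mx: 0, 3.3592, 6.468, 7.6944, 4.3992, 4.5825 → Σ = 26.5033
T = 26.5033 / 11.1743 = 2.371809… → 2.37

2.37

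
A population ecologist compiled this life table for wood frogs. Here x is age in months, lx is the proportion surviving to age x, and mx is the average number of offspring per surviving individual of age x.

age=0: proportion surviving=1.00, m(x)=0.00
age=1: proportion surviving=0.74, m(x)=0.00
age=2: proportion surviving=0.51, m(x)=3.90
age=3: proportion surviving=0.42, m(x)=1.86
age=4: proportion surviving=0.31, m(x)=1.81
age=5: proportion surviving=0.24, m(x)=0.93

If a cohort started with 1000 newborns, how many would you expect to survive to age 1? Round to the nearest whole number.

Expected survivors = N0 · l_1 = 1000 × 0.74 = 740 → 740

740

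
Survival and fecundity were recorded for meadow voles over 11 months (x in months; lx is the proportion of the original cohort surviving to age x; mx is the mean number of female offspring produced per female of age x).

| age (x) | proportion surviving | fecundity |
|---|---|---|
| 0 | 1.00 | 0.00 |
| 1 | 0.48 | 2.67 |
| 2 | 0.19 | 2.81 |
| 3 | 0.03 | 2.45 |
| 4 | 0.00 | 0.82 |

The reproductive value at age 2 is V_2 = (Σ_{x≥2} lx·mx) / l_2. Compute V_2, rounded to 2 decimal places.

lx·mx for x ≥ 2: 0.5339, 0.0735, 0 → sum = 0.6074
V_2 = 0.6074 / l_2 = 0.6074 / 0.19 = 3.196842… → 3.20

3.20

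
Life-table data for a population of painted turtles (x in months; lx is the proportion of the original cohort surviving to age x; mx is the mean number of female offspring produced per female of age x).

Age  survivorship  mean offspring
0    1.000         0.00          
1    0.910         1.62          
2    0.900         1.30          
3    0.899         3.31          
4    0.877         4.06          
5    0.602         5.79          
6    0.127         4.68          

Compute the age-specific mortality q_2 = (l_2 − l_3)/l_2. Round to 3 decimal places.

0.001

q_2 = (l_2 − l_3) / l_2 = (0.9 − 0.899) / 0.9
     = 0.001 / 0.9 = 0.001111… → 0.001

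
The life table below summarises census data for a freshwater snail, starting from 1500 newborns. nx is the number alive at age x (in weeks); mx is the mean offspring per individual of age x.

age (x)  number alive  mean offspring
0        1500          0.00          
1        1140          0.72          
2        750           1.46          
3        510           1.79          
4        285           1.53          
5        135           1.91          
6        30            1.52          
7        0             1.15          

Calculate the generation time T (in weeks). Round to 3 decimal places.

2.538

lx = nx/n0 = nx/1500: 1, 0.76, 0.5, 0.34, 0.19, 0.09, 0.02, 0
lx·mx: 0, 0.5472, 0.73, 0.6086, 0.2907, 0.1719, 0.0304, 0 → R0 = 2.3788
x·lx·mx: 0, 0.5472, 1.46, 1.8258, 1.1628, 0.8595, 0.1824, 0 → Σ = 6.0377
T = 6.0377 / 2.3788 = 2.538128… → 2.538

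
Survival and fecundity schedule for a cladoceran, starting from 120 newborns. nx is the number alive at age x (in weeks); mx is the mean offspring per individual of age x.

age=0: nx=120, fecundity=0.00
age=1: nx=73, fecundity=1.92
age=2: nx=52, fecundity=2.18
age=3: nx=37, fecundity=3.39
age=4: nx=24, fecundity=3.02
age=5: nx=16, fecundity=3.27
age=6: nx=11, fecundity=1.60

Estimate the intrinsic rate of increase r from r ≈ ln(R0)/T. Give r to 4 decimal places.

lx = nx/n0 = nx/120: 1, 0.60833…, 0.43333…, 0.30833…, 0.2, 0.13333…, 0.09167…
R0 = Σ lx·mx = 0 + 1.168… + 0.94467… + 1.04525… + 0.604 + 0.436… + 0.14667… = 4.344583…
Σ x·lx·mx = 11.669083…; T = 11.669083…/4.344583… = 2.68589…
r ≈ ln(R0)/T = ln(4.344583…)/2.68589… = 0.546906… → 0.5469

0.5469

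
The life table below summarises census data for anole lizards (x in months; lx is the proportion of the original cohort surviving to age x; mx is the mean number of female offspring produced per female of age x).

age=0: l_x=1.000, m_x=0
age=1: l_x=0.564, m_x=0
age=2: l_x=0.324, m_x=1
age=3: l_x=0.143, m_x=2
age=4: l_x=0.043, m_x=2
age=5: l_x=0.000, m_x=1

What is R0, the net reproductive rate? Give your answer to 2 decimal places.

lx·mx by age: 0, 0, 0.324, 0.286, 0.086, 0
R0 = Σ lx·mx = 0.696 → 0.70

0.70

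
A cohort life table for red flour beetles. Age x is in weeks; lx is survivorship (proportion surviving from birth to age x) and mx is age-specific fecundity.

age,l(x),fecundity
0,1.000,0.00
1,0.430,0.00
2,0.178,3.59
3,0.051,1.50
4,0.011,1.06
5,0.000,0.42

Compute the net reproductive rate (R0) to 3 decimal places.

lx·mx by age: 0, 0, 0.63902, 0.0765, 0.01166, 0
R0 = Σ lx·mx = 0.72718 → 0.727

0.727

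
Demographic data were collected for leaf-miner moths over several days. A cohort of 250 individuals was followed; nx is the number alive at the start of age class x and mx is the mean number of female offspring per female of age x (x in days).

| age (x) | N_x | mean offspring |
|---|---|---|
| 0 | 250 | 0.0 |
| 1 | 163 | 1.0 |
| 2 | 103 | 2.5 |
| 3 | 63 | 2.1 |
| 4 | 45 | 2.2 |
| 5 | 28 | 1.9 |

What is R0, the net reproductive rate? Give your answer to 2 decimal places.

lx = nx/n0 = nx/250: 1, 0.652, 0.412, 0.252, 0.18, 0.112
lx·mx by age: 0, 0.652, 1.03, 0.5292, 0.396, 0.2128
R0 = Σ lx·mx = 2.82 → 2.82

2.82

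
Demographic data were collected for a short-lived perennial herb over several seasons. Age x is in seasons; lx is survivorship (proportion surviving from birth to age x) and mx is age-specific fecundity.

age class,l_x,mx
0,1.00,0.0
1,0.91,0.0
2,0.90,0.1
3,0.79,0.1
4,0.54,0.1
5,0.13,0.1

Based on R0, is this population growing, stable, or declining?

R0 = Σ lx·mx = 0 + 0 + 0.09 + 0.079 + 0.054 + 0.013 = 0.236
R0 < 1, so the population is declining.

declining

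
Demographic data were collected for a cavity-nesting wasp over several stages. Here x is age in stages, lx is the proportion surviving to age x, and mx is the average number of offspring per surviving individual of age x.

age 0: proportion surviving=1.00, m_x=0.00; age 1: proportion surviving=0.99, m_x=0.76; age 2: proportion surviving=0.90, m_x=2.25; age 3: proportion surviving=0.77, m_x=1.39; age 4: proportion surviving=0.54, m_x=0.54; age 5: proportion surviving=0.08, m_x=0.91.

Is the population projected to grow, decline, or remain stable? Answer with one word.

growing

R0 = Σ lx·mx = 0 + 0.7524 + 2.025 + 1.0703 + 0.2916 + 0.0728 = 4.2121
R0 > 1, so the population is growing.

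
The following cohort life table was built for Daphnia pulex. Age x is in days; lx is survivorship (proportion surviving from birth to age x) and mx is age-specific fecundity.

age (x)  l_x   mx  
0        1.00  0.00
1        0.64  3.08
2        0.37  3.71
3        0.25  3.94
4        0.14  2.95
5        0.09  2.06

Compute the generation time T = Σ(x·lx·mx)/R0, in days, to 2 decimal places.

2.08

lx·mx: 0, 1.9712, 1.3727, 0.985, 0.413, 0.1854 → R0 = 4.9273
x·lx·mx: 0, 1.9712, 2.7454, 2.955, 1.652, 0.927 → Σ = 10.2506
T = 10.2506 / 4.9273 = 2.080369… → 2.08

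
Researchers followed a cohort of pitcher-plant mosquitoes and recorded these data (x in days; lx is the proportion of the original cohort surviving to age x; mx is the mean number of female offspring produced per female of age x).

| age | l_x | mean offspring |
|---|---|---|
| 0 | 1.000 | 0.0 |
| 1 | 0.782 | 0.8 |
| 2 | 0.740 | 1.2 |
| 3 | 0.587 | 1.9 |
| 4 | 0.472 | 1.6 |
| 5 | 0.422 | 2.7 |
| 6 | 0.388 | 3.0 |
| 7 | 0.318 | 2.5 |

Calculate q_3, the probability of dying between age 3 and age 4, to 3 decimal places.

0.196

q_3 = (l_3 − l_4) / l_3 = (0.587 − 0.472) / 0.587
     = 0.115 / 0.587 = 0.195911… → 0.196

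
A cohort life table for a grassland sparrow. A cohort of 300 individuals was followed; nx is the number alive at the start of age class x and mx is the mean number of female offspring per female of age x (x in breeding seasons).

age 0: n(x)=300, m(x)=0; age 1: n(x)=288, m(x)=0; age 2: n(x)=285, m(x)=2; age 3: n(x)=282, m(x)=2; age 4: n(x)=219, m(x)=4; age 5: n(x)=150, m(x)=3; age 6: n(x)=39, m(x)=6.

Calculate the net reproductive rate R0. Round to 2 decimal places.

lx = nx/n0 = nx/300: 1, 0.96, 0.95, 0.94, 0.73, 0.5, 0.13
lx·mx by age: 0, 0, 1.9, 1.88, 2.92, 1.5, 0.78
R0 = Σ lx·mx = 8.98 → 8.98

8.98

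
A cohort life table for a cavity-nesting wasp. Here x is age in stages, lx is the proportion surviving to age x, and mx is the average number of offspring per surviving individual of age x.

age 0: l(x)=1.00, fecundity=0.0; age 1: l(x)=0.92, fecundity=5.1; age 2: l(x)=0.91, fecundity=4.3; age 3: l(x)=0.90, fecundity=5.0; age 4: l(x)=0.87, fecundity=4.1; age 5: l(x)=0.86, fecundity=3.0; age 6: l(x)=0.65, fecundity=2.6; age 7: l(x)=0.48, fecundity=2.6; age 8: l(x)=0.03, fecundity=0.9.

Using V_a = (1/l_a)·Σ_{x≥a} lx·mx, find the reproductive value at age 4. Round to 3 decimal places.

10.474

lx·mx for x ≥ 4: 3.567, 2.58, 1.69, 1.248, 0.027 → sum = 9.112
V_4 = 9.112 / l_4 = 9.112 / 0.87 = 10.473563… → 10.474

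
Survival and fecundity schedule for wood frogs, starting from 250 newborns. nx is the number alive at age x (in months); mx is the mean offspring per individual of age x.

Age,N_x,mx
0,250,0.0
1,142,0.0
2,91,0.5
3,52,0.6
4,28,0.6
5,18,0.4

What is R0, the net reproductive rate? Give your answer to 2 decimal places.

0.40

lx = nx/n0 = nx/250: 1, 0.568, 0.364, 0.208, 0.112, 0.072
lx·mx by age: 0, 0, 0.182, 0.1248, 0.0672, 0.0288
R0 = Σ lx·mx = 0.4028 → 0.40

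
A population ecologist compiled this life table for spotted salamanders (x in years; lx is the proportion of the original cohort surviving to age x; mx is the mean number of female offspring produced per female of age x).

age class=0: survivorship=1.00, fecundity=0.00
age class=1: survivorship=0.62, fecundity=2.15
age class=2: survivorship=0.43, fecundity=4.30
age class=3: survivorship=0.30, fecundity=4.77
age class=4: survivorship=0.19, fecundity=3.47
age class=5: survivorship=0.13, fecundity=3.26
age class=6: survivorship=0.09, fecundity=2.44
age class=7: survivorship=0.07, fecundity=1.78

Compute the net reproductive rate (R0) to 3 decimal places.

6.040

lx·mx by age: 0, 1.333, 1.849, 1.431, 0.6593, 0.4238, 0.2196, 0.1246
R0 = Σ lx·mx = 6.0403 → 6.040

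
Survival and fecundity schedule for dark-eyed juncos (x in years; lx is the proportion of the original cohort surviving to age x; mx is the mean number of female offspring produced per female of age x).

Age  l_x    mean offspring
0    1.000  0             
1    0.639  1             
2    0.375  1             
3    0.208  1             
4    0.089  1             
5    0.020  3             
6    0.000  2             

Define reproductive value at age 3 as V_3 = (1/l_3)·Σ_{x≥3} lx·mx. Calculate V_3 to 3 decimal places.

lx·mx for x ≥ 3: 0.208, 0.089, 0.06, 0 → sum = 0.357
V_3 = 0.357 / l_3 = 0.357 / 0.208 = 1.716346… → 1.716

1.716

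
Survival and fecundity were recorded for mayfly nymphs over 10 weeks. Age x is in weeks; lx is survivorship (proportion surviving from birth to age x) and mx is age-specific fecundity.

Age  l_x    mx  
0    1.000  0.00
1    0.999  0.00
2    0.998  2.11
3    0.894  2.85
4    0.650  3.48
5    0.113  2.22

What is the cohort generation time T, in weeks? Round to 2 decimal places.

3.09

lx·mx: 0, 0, 2.10578, 2.5479, 2.262, 0.25086 → R0 = 7.16654
x·lx·mx: 0, 0, 4.21156, 7.6437, 9.048, 1.2543 → Σ = 22.15756
T = 22.15756 / 7.16654 = 3.091807… → 3.09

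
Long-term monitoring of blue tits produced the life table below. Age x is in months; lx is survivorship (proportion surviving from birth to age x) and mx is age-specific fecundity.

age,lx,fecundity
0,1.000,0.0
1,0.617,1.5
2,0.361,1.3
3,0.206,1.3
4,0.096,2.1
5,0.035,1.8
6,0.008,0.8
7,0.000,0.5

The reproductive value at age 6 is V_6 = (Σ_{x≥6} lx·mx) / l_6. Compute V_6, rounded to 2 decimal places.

0.80

lx·mx for x ≥ 6: 0.0064, 0 → sum = 0.0064
V_6 = 0.0064 / l_6 = 0.0064 / 0.008 = 0.8 → 0.80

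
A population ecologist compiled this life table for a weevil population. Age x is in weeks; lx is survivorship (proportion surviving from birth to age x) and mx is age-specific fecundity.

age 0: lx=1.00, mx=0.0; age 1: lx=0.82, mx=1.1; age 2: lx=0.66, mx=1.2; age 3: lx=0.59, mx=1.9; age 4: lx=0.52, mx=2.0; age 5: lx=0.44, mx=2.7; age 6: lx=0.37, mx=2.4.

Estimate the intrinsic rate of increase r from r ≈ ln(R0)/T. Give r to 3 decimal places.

R0 = Σ lx·mx = 0 + 0.902 + 0.792 + 1.121 + 1.04 + 1.188 + 0.888 = 5.931
Σ x·lx·mx = 21.277; T = 21.277/5.931 = 3.58742…
r ≈ ln(R0)/T = ln(5.931)/3.58742… = 0.49623… → 0.496

0.496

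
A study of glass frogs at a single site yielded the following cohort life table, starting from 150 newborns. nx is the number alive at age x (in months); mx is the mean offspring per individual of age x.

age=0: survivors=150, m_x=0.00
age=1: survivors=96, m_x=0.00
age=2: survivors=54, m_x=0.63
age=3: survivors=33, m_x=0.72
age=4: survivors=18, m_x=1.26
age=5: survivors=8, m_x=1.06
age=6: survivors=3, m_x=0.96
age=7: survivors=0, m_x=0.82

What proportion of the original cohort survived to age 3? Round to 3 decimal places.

0.220

l_3 = n_3/n_0 = 33/150 = 0.22 → 0.220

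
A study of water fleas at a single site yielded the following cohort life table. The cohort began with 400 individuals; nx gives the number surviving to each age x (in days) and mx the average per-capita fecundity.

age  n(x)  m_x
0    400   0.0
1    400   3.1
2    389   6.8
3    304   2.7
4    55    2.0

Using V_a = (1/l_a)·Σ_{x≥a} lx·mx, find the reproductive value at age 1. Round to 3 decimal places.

12.040

lx = nx/n0 = nx/400: 1, 1, 0.9725, 0.76, 0.1375
lx·mx for x ≥ 1: 3.1, 6.613, 2.052, 0.275 → sum = 12.04
V_1 = 12.04 / l_1 = 12.04 / 1 = 12.04 → 12.040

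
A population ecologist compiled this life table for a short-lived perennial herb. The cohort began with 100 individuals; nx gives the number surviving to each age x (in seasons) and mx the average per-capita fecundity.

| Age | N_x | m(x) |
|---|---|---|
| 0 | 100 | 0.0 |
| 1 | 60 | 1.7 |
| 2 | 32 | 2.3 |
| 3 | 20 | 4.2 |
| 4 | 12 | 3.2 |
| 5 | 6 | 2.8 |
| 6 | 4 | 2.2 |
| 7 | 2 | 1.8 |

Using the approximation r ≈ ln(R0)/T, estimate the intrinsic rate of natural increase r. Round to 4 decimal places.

lx = nx/n0 = nx/100: 1, 0.6, 0.32, 0.2, 0.12, 0.06, 0.04, 0.02
R0 = Σ lx·mx = 0 + 1.02 + 0.736 + 0.84 + 0.384 + 0.168 + 0.088 + 0.036 = 3.272
Σ x·lx·mx = 8.168; T = 8.168/3.272 = 2.49633…
r ≈ ln(R0)/T = ln(3.272)/2.49633… = 0.474857… → 0.4749

0.4749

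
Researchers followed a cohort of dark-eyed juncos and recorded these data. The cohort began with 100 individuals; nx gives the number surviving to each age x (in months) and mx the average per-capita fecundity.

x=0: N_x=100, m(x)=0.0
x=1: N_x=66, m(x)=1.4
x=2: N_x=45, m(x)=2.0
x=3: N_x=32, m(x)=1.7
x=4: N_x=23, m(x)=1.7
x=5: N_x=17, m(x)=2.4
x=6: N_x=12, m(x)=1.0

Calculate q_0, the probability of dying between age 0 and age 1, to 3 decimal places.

lx = nx/n0 = nx/100: 1, 0.66, 0.45, 0.32, 0.23, 0.17, 0.12
q_0 = (l_0 − l_1) / l_0 = (1 − 0.66) / 1
     = 0.34 / 1 = 0.34 → 0.340

0.340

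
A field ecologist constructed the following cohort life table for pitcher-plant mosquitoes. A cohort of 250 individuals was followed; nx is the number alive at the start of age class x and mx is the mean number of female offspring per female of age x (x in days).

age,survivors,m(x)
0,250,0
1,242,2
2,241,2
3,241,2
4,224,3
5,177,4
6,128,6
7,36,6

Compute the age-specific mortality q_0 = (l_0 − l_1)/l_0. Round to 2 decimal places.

0.03

lx = nx/n0 = nx/250: 1, 0.968, 0.964, 0.964, 0.896, 0.708, 0.512, 0.144
q_0 = (l_0 − l_1) / l_0 = (1 − 0.968) / 1
     = 0.032 / 1 = 0.032 → 0.03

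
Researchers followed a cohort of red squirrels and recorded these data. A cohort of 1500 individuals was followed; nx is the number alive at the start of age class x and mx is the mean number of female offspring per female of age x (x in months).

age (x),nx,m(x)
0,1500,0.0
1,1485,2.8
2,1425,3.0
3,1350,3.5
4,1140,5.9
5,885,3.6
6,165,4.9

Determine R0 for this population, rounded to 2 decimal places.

lx = nx/n0 = nx/1500: 1, 0.99, 0.95, 0.9, 0.76, 0.59, 0.11
lx·mx by age: 0, 2.772, 2.85, 3.15, 4.484, 2.124, 0.539
R0 = Σ lx·mx = 15.919 → 15.92

15.92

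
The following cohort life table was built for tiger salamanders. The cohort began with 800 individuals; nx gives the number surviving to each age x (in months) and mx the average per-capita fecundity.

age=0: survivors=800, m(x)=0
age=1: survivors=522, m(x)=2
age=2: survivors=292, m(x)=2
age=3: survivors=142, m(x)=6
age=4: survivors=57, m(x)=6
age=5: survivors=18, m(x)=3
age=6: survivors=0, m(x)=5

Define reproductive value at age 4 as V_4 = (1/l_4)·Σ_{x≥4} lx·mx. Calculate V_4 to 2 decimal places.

6.95

lx = nx/n0 = nx/800: 1, 0.6525, 0.365, 0.1775, 0.07125, 0.0225, 0
lx·mx for x ≥ 4: 0.4275, 0.0675, 0 → sum = 0.495
V_4 = 0.495 / l_4 = 0.495 / 0.07125 = 6.947368… → 6.95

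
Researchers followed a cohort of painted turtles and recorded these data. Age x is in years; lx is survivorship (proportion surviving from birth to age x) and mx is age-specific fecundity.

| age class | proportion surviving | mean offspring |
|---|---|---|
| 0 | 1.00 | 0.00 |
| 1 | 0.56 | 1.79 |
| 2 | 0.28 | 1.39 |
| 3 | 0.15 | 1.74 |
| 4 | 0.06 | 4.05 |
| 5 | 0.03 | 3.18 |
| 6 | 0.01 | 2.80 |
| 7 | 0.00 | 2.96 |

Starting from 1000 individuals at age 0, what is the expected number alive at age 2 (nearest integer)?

Expected survivors = N0 · l_2 = 1000 × 0.28 = 280 → 280

280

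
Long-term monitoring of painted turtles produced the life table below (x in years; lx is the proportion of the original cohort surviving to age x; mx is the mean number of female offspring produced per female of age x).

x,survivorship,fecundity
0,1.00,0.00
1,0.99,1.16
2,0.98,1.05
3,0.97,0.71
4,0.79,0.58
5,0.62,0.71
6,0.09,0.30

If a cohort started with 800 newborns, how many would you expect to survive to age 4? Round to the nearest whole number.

632

Expected survivors = N0 · l_4 = 800 × 0.79 = 632 → 632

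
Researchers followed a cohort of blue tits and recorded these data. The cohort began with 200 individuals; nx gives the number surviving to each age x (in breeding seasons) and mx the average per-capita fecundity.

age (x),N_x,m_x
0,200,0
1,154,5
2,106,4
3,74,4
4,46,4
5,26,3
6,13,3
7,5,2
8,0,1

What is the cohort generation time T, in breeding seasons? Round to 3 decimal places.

2.185

lx = nx/n0 = nx/200: 1, 0.77, 0.53, 0.37, 0.23, 0.13, 0.065, 0.025, 0
lx·mx: 0, 3.85, 2.12, 1.48, 0.92, 0.39, 0.195, 0.05, 0 → R0 = 9.005
x·lx·mx: 0, 3.85, 4.24, 4.44, 3.68, 1.95, 1.17, 0.35, 0 → Σ = 19.68
T = 19.68 / 9.005 = 2.185453… → 2.185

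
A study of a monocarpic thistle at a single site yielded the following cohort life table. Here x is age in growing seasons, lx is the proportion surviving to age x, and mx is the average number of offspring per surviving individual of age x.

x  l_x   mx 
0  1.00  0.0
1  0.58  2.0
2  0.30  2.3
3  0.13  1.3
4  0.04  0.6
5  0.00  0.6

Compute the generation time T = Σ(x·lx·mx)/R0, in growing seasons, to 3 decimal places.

lx·mx: 0, 1.16, 0.69, 0.169, 0.024, 0 → R0 = 2.043
x·lx·mx: 0, 1.16, 1.38, 0.507, 0.096, 0 → Σ = 3.143
T = 3.143 / 2.043 = 1.538424… → 1.538

1.538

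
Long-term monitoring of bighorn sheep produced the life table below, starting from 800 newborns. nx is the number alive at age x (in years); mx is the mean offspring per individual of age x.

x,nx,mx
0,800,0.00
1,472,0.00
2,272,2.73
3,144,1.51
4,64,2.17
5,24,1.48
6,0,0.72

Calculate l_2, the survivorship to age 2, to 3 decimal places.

l_2 = n_2/n_0 = 272/800 = 0.34 → 0.340

0.340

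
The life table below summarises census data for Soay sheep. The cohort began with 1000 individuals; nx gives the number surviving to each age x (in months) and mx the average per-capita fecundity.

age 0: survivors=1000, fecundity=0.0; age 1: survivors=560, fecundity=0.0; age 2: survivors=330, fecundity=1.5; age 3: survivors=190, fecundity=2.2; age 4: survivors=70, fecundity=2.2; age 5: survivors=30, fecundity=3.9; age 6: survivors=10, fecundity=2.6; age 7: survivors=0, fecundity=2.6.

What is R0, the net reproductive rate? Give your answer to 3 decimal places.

1.210

lx = nx/n0 = nx/1000: 1, 0.56, 0.33, 0.19, 0.07, 0.03, 0.01, 0
lx·mx by age: 0, 0, 0.495, 0.418, 0.154, 0.117, 0.026, 0
R0 = Σ lx·mx = 1.21 → 1.210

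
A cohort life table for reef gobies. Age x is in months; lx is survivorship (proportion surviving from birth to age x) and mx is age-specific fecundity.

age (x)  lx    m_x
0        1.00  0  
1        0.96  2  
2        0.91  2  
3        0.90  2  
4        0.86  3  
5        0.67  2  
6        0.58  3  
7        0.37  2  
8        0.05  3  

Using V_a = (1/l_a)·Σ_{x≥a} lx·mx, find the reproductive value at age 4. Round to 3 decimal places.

7.616

lx·mx for x ≥ 4: 2.58, 1.34, 1.74, 0.74, 0.15 → sum = 6.55
V_4 = 6.55 / l_4 = 6.55 / 0.86 = 7.616279… → 7.616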